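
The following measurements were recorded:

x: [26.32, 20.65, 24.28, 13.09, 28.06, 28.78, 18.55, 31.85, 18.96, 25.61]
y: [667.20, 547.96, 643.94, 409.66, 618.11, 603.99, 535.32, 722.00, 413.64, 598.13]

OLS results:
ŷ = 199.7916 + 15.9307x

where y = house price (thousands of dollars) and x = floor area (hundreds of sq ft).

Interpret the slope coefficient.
An increase of one hundred sq ft in floor area is associated with a 15.9307 thousand dollars increase in predicted house price.

The slope coefficient β₁ = 15.9307 represents the marginal effect of floor area on house price.

Interpretation:
- Floor area up by 1 hundred sq ft → predicted house price increases by 15.9307 thousand dollars
- The effect is assumed constant over the observed range of x (linearity)

(β₀ = 199.7916 is the fitted value at x = 0 and is not part of the slope interpretation.)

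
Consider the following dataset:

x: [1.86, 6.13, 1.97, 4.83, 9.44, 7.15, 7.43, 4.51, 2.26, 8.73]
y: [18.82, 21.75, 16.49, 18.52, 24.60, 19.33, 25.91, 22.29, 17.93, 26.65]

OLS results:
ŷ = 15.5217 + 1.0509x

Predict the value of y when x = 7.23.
ŷ = 23.1197

Plug x = 7.23 into the fitted line:

ŷ = 15.5217 + 1.0509 × 7.23
ŷ = 15.5217 + 7.5980
ŷ = 23.1197

This is the fitted mean response at that x — an individual observation would come with a wider prediction interval.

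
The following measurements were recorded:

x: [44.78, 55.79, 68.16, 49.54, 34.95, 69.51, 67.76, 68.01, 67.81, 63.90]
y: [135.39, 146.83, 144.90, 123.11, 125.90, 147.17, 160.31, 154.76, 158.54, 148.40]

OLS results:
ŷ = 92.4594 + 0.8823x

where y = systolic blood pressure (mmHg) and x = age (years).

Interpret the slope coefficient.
On average, blood pressure is about 0.8823 mmHg higher for every extra year of age.

The slope coefficient β₁ = 0.8823 represents the marginal effect of age on blood pressure.

Interpretation:
- Age up by 1 year → predicted blood pressure increases by 0.8823 mmHg
- The effect is assumed constant over the observed range of x (linearity)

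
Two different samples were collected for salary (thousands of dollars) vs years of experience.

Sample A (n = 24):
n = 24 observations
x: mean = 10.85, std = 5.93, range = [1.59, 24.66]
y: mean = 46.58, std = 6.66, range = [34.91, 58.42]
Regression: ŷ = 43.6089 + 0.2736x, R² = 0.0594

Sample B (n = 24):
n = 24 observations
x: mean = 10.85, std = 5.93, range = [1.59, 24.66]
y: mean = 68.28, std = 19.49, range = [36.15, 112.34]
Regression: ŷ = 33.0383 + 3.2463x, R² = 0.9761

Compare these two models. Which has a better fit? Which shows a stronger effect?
Model B has the better fit (R² = 0.9761 vs 0.0594). Model B shows the stronger effect (|β₁| = 3.2463 vs 0.2736).

Model Comparison:

Which explains more variance? (R²)
- Model A: R² = 0.0594 → 5.94% of variance in salary explained
- Model B: R² = 0.9761 → 97.61% of variance in salary explained
- 0.9761 > 0.0594 → Model B has the better fit

Which has the larger per-year effect? (|β₁|)
- Model A: β₁ = 0.2736 → predicted salary rises 0.2736 thousand dollars per additional year of experience
- Model B: β₁ = 3.2463 → predicted salary rises 3.2463 thousand dollars per additional year of experience
- |0.2736| < |3.2463| → Model B shows the stronger marginal effect

Notes:
- The two samples could reflect different populations, time periods, or measurement quality.
- A steeper slope doesn't make a better model if the scatter around the line is large.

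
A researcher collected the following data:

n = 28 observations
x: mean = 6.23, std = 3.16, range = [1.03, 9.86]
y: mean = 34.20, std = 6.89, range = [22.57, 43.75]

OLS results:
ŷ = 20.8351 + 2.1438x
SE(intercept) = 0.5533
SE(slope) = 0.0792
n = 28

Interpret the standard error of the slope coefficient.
SE(slope) = 0.0792 measures the uncertainty in the estimated slope. The coefficient is estimated precisely (SE/|β̂₁| = 3.7%).

SE(β̂₁) = s / √Sxx, where s is the residual standard deviation and Sxx = Σ(x − x̄)². It is the yardstick for how far β̂₁ = 2.1438 could plausibly be from the true slope.

Relative precision:
- SE / |β̂₁| = 0.0792 / 2.1438 = 3.7%
- Rule of thumb (under 20%: precise; 20% to under 50%: moderately precise; 50% or more: imprecise) → precise

Rough 95% range (±2 SE): 2.1438 ± 0.1584 → (1.9854, 2.3022).

What drives SE(β̂₁): wider spread of x values → smaller SE; more residual scatter → larger SE; larger n (here n = 28) → smaller SE.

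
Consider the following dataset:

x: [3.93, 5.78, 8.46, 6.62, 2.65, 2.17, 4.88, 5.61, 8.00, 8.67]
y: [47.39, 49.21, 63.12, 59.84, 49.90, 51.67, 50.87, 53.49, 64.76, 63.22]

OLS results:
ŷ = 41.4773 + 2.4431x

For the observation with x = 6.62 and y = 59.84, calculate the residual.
Residual = 2.1894

The residual is the difference between the actual value and the predicted value:

Residual = y - ŷ

Step 1: Calculate predicted value
ŷ = 41.4773 + 2.4431 × 6.62
ŷ = 57.6506

Step 2: Calculate residual
Residual = 59.84 - 57.6506
Residual = 2.1894

The residual is positive, so the observed y = 59.84 sits above the regression line (the line underestimates it by 2.1894).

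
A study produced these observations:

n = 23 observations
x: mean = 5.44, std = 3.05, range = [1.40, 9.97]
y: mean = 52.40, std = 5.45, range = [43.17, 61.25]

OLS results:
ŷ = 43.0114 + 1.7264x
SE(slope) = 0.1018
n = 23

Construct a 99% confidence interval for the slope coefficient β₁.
The 99% CI for β₁ is (1.4382, 2.0146)

Confidence interval for the slope:

The 99% CI for β₁ is: β̂₁ ± t*(α/2, n-2) × SE(β̂₁)

Step 1: Find critical t-value
- Confidence level = 0.99
- Degrees of freedom = n - 2 = 23 - 2 = 21
- t*(α/2, 21) = 2.8314

Step 2: Calculate margin of error
Margin = 2.8314 × 0.1018 = 0.2882

Step 3: Construct interval
CI = 1.7264 ± 0.2882
CI = (1.4382, 2.0146)

Interpretation: intervals built this way capture the true β₁ in 99% of repeated samples; here the plausible range for the per-unit effect of x on y is 1.4382 to 2.0146.
Both endpoints are positive, so the data support a genuinely positive slope at this confidence level.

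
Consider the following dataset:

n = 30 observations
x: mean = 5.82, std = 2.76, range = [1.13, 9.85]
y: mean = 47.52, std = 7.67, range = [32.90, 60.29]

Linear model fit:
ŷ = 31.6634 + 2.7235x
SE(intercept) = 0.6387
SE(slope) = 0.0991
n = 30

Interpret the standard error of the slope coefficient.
The slope 2.7235 is pinned down to within about ±0.0991 (one SE) by these data — relative uncertainty 3.6%, i.e. precise.

SE(β̂₁) = s / √Sxx, where s is the residual standard deviation and Sxx = Σ(x − x̄)². It is the yardstick for how far β̂₁ = 2.7235 could plausibly be from the true slope.

Relative precision:
- SE / |β̂₁| = 0.0991 / 2.7235 = 3.6%
- Rule of thumb (under 20%: precise; 20% to under 50%: moderately precise; 50% or more: imprecise) → precise

Link to interval estimation: a confidence interval for β₁ is β̂₁ ± t* × 0.0991, so SE sets the half-width per unit of t*.

What drives SE(β̂₁): wider spread of x values → smaller SE; more residual scatter → larger SE.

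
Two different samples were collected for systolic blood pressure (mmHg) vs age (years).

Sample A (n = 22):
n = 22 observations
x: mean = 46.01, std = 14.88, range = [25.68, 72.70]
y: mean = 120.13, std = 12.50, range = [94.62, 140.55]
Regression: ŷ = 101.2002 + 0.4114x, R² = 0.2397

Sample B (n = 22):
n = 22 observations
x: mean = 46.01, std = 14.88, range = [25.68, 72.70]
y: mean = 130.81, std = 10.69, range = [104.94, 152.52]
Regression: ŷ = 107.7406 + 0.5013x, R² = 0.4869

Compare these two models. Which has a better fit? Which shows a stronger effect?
Model B has the better fit (R² = 0.4869 vs 0.2397). Model B shows the stronger effect (|β₁| = 0.5013 vs 0.4114).

Model Comparison:

Goodness of fit (R²):
- Model A: R² = 0.2397 → 23.97% of variance in blood pressure explained
- Model B: R² = 0.4869 → 48.69% of variance in blood pressure explained
- 0.4869 > 0.2397 → Model B has the better fit

Strength of effect — compare |β₁|:
- Model A: β₁ = 0.4114 → predicted blood pressure rises 0.4114 mmHg per additional year of age
- Model B: β₁ = 0.5013 → predicted blood pressure rises 0.5013 mmHg per additional year of age
- |0.4114| < |0.5013| → Model B shows the stronger marginal effect

Note: The two samples could reflect different populations, time periods, or measurement quality.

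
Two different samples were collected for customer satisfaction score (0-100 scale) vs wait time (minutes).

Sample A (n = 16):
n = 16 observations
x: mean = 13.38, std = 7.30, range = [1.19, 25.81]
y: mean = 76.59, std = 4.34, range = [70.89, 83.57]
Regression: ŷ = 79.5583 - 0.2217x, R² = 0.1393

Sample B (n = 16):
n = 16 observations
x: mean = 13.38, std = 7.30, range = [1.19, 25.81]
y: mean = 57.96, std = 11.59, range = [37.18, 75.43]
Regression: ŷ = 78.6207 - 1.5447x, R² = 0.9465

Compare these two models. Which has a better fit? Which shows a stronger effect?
Model B has the better fit (R² = 0.9465 vs 0.1393). Model B shows the stronger effect (|β₁| = 1.5447 vs 0.2217).

Model Comparison:

Goodness of fit (R²):
- Model A: R² = 0.1393 → 13.93% of variance in satisfaction score explained
- Model B: R² = 0.9465 → 94.65% of variance in satisfaction score explained
- 0.9465 > 0.1393 → Model B has the better fit

Strength of effect — compare |β₁|:
- Model A: β₁ = -0.2217 → predicted satisfaction score falls 0.2217 points per additional minute of wait time
- Model B: β₁ = -1.5447 → predicted satisfaction score falls 1.5447 points per additional minute of wait time
- |-0.2217| < |-1.5447| → Model B shows the stronger marginal effect

Notes:
- R² measures how tightly points cluster around the line; β₁ measures how steep the line is — they answer different questions.
- The two samples could reflect different populations, time periods, or measurement quality.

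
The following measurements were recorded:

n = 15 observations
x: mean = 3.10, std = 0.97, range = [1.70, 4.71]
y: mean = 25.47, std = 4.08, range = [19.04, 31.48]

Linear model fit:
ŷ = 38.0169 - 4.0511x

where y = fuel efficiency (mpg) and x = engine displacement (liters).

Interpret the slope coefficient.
On average, fuel efficiency is about 4.0511 mpg lower for every extra liter of engine displacement.

β₁ = -4.0511 is the change in predicted fuel efficiency (mpg) per additional liter of engine displacement.

Interpretation:
- Engine displacement up by 1 liter → predicted fuel efficiency decreases by 4.0511 mpg
- This is a linear approximation: the same per-unit change is assumed across the whole observed x range

(β₀ = 38.0169 is the fitted value at x = 0 and is not part of the slope interpretation.)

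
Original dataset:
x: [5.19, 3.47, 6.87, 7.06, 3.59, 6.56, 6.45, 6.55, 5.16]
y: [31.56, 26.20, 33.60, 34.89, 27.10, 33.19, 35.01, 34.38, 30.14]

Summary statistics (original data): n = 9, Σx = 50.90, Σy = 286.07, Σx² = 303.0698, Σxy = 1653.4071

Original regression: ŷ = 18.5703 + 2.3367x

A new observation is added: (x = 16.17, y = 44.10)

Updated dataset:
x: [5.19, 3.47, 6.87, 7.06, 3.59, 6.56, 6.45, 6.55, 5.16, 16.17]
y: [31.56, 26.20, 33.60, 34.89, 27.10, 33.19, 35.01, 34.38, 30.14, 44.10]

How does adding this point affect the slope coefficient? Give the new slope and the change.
New slope β₁ = 1.3257 versus 2.3367 before: a change of -1.0110 (-43.3%).

The new point has HIGH LEVERAGE: x = 16.17 is far from the original mean x̄ = 50.90/9 ≈ 5.66 (original range [3.47, 7.06]).

Step 1: Update the sums with the new point (n goes from 9 to 10)
Σx  = 50.90 + 16.17 = 67.07
Σy  = 286.07 + 44.10 = 330.17
Σx² = 303.0698 + 16.17² = 303.0698 + 261.4689 = 564.5387
Σxy = 1653.4071 + 16.17×44.10 = 1653.4071 + 713.0970 = 2366.5041

Step 2: Recompute the slope with b₁ = (nΣxy − ΣxΣy) / (nΣx² − (Σx)²)
Numerator   = 10×2366.5041 − 67.07×330.17 = 23665.0410 − 22144.5019 = 1520.5391
Denominator = 10×564.5387 − 67.07² = 5645.3870 − 4498.3849 = 1147.0021
b₁(new) = 1520.5391 / 1147.0021 = 1.3257

(Same formula on the original sums: (9×1653.4071 − 50.90×286.07) / (9×303.0698 − 50.90²) = 319.7009 / 136.8182 = 2.3367, matching the given fit.)

Step 3: Change in slope
Δβ₁ = 1.3257 − 2.3367 = -1.0110
Relative change = -1.0110 / 2.3367 × 100% = -43.3%
→ the slope decreases when the point is added.

Because the point sits below the extension of the original line at a high-leverage x, it tilts the fit down.
In practice: refit with and without it and report both if conclusions differ; investigate whether it comes from the same population as the rest of the sample.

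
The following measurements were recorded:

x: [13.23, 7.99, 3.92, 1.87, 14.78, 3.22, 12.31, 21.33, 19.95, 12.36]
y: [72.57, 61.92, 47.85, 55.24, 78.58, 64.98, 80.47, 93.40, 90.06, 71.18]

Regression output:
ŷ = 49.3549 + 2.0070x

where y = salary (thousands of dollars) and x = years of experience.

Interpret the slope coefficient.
For each additional year of experience, predicted salary increases by approximately 2.0070 thousand dollars.

The slope coefficient β₁ = 2.0070 represents the marginal effect of experience on salary.

Interpretation:
- Experience up by 1 year → predicted salary increases by 2.0070 thousand dollars
- The effect is assumed constant over the observed range of x (linearity)

(β₀ = 49.3549 is the fitted value at x = 0 and is not part of the slope interpretation.)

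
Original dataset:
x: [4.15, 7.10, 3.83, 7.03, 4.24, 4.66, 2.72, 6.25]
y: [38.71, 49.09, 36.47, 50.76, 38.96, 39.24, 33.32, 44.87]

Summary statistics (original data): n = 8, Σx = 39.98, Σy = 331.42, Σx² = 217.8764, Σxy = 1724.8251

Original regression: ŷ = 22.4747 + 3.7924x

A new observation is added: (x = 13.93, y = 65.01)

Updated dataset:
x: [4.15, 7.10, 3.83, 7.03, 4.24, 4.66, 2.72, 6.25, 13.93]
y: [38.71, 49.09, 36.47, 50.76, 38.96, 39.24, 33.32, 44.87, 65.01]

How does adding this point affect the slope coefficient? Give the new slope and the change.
New slope β₁ = 2.8741 versus 3.7924 before: a change of -0.9183 (-24.2%).

The new point has HIGH LEVERAGE: x = 13.93 is far from the original mean x̄ = 39.98/8 ≈ 5.00 (original range [2.72, 7.10]).

Step 1: Update the sums with the new point (n goes from 8 to 9)
Σx  = 39.98 + 13.93 = 53.91
Σy  = 331.42 + 65.01 = 396.43
Σx² = 217.8764 + 13.93² = 217.8764 + 194.0449 = 411.9213
Σxy = 1724.8251 + 13.93×65.01 = 1724.8251 + 905.5893 = 2630.4144

Step 2: Recompute the slope with b₁ = (nΣxy − ΣxΣy) / (nΣx² − (Σx)²)
Numerator   = 9×2630.4144 − 53.91×396.43 = 23673.7296 − 21371.5413 = 2302.1883
Denominator = 9×411.9213 − 53.91² = 3707.2917 − 2906.2881 = 801.0036
b₁(new) = 2302.1883 / 801.0036 = 2.8741

(Same formula on the original sums: (8×1724.8251 − 39.98×331.42) / (8×217.8764 − 39.98²) = 548.4292 / 144.6108 = 3.7924, matching the given fit.)

Step 3: Change in slope
Δβ₁ = 2.8741 − 3.7924 = -0.9183
Relative change = -0.9183 / 3.7924 × 100% = -24.2%
→ the slope decreases when the point is added.

A high-leverage point only changes the slope if it is off the original line; here y = 65.01 is below the original trend, so the slope decreases.
In practice: check such a point for data-entry or measurement error.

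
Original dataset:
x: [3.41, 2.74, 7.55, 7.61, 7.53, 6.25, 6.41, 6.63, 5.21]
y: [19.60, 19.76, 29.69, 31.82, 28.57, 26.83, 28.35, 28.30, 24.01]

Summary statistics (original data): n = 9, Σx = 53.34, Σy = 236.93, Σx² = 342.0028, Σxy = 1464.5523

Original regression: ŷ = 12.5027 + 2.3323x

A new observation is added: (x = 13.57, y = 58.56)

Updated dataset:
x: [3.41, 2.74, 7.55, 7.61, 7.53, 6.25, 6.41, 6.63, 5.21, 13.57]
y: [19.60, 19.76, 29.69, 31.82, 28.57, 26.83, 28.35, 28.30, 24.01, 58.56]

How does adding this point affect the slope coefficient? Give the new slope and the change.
The slope changes from 2.3323 to 3.5956 (change of +1.2633, or +54.2%).

The new point has HIGH LEVERAGE: x = 13.57 is far from the original mean x̄ = 53.34/9 ≈ 5.93 (original range [2.74, 7.61]).

Step 1: Update the sums with the new point (n goes from 9 to 10)
Σx  = 53.34 + 13.57 = 66.91
Σy  = 236.93 + 58.56 = 295.49
Σx² = 342.0028 + 13.57² = 342.0028 + 184.1449 = 526.1477
Σxy = 1464.5523 + 13.57×58.56 = 1464.5523 + 794.6592 = 2259.2115

Step 2: Recompute the slope with b₁ = (nΣxy − ΣxΣy) / (nΣx² − (Σx)²)
Numerator   = 10×2259.2115 − 66.91×295.49 = 22592.1150 − 19771.2359 = 2820.8791
Denominator = 10×526.1477 − 66.91² = 5261.4770 − 4476.9481 = 784.5289
b₁(new) = 2820.8791 / 784.5289 = 3.5956

(Same formula on the original sums: (9×1464.5523 − 53.34×236.93) / (9×342.0028 − 53.34²) = 543.1245 / 232.8696 = 2.3323, matching the given fit.)

Step 3: Change in slope
Δβ₁ = 3.5956 − 2.3323 = +1.2633
Relative change = +1.2633 / 2.3323 × 100% = +54.2%
→ the slope increases when the point is added.

A high-leverage point only changes the slope if it is off the original line; here y = 58.56 is above the original trend, so the slope increases.
In practice: examine leverage (hᵢ) and Cook's distance rather than deleting it automatically.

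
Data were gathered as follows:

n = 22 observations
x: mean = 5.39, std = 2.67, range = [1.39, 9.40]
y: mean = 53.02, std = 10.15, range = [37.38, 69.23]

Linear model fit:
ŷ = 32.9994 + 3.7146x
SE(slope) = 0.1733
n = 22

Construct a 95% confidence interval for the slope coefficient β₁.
The 95% CI for β₁ is (3.3531, 4.0761)

Confidence interval for the slope:

The 95% CI for β₁ is: β̂₁ ± t*(α/2, n-2) × SE(β̂₁)

Step 1: Find critical t-value
- Confidence level = 0.95
- Degrees of freedom = n - 2 = 22 - 2 = 20
- t*(α/2, 20) = 2.0860

Step 2: Calculate margin of error
Margin = 2.0860 × 0.1733 = 0.3615

Step 3: Construct interval
CI = 3.7146 ± 0.3615
CI = (3.3531, 4.0761)

Interpretation: We are 95% confident that the true slope β₁ lies between 3.3531 and 4.0761.
The interval does not include 0, suggesting a significant linear relationship.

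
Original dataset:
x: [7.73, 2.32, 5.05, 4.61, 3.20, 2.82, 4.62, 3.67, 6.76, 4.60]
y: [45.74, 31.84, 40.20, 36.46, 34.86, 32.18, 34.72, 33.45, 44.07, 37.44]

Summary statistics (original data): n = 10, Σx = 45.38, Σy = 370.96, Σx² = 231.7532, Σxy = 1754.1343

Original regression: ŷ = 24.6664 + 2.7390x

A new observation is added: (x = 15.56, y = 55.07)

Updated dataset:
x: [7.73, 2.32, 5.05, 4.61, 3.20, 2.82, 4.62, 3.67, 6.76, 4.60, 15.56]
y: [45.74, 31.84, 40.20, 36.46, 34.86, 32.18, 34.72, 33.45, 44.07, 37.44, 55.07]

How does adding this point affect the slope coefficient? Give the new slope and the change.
Adding the point moves β₁ from 2.7390 to 1.8407, i.e. it decreases by 0.8983 (-32.8%).

The new point has HIGH LEVERAGE: x = 15.56 is far from the original mean x̄ = 45.38/10 ≈ 4.54 (original range [2.32, 7.73]).

Step 1: Update the sums with the new point (n goes from 10 to 11)
Σx  = 45.38 + 15.56 = 60.94
Σy  = 370.96 + 55.07 = 426.03
Σx² = 231.7532 + 15.56² = 231.7532 + 242.1136 = 473.8668
Σxy = 1754.1343 + 15.56×55.07 = 1754.1343 + 856.8892 = 2611.0235

Step 2: Recompute the slope with b₁ = (nΣxy − ΣxΣy) / (nΣx² − (Σx)²)
Numerator   = 11×2611.0235 − 60.94×426.03 = 28721.2585 − 25962.2682 = 2758.9903
Denominator = 11×473.8668 − 60.94² = 5212.5348 − 3713.6836 = 1498.8512
b₁(new) = 2758.9903 / 1498.8512 = 1.8407

(Same formula on the original sums: (10×1754.1343 − 45.38×370.96) / (10×231.7532 − 45.38²) = 707.1782 / 258.1876 = 2.7390, matching the given fit.)

Step 3: Change in slope
Δβ₁ = 1.8407 − 2.7390 = -0.8983
Relative change = -0.8983 / 2.7390 × 100% = -32.8%
→ the slope decreases when the point is added.

Because the point sits below the extension of the original line at a high-leverage x, it tilts the fit down.
In practice: check such a point for data-entry or measurement error.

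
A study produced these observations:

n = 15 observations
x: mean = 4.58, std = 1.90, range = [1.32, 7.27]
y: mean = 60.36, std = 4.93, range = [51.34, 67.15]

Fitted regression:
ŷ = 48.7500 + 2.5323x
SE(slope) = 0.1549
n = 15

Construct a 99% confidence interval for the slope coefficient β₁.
The 99% CI for β₁ is (2.0657, 2.9989)

Confidence interval for the slope:

The 99% CI for β₁ is: β̂₁ ± t*(α/2, n-2) × SE(β̂₁)

Step 1: Find critical t-value
- Confidence level = 0.99
- Degrees of freedom = n - 2 = 15 - 2 = 13
- t*(α/2, 13) = 3.0123

Step 2: Calculate margin of error
Margin = 3.0123 × 0.1549 = 0.4666

Step 3: Construct interval
CI = 2.5323 ± 0.4666
CI = (2.0657, 2.9989)

Interpretation: each one-unit increase in x is associated with a change in mean y of between 2.0657 and 2.9989, with 99% confidence.
Since 0 is outside the interval, a two-sided test at α = 0.01 would reject H₀: β₁ = 0.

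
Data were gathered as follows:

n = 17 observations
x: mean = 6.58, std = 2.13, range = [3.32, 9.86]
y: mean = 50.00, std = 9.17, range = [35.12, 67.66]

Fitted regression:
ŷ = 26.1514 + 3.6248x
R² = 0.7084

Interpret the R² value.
The model explains 70.84% of the variance in y (R² = 0.7084), leaving 29.16% unexplained; the fit is strong.

R² (coefficient of determination) measures the proportion of variance in y explained by the regression model.

Here R² = 0.7084:
- Explained: 70.84% of the variation in y
- Unexplained (residual): 100% − 70.84% = 29.16%
- Rule of thumb (below 0.3 weak; 0.3 to below 0.7 moderate; 0.7 and above strong) → strong

Calculation: R² = 1 − (SS_res / SS_tot), where SS_res is the sum of squared residuals and SS_tot the total sum of squares.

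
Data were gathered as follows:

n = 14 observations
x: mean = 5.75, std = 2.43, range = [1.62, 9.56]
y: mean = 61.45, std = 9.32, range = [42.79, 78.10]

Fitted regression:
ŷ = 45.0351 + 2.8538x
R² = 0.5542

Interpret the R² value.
About 55.42% of the variability in y is accounted for by the regression on x (R² = 0.5542) — a moderate linear fit.

The coefficient of determination R² is the fraction of the total variation in y that the fitted line accounts for.

Here R² = 0.5542:
- Explained: 55.42% of the variation in y
- Unexplained (residual): 100% − 55.42% = 44.58%
- Rule of thumb (below 0.3 weak; 0.3 to below 0.7 moderate; 0.7 and above strong) → moderate

Note: R² never decreases when predictors are added, so it should not be used alone to compare models of different size.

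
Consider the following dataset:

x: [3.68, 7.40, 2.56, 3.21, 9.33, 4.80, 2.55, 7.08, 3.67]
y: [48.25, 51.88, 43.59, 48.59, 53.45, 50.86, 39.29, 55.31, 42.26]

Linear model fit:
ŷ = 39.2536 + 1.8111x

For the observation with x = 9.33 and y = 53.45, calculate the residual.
Residual = -2.7012

The residual is the difference between the actual value and the predicted value:

Residual = y - ŷ

Step 1: Calculate predicted value
ŷ = 39.2536 + 1.8111 × 9.33
ŷ = 56.1512

Step 2: Calculate residual
Residual = 53.45 - 56.1512
Residual = -2.7012

Sign check: y < ŷ, so the point is below the line and the fit overestimates here.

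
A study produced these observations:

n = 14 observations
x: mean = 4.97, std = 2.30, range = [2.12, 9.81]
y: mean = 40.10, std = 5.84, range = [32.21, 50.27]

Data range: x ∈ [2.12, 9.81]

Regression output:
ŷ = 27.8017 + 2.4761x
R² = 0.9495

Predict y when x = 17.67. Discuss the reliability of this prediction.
ŷ = 71.5544 (extrapolation — x = 17.67 lies outside [2.12, 9.81], so reliability is low).

Prediction calculation:
ŷ = 27.8017 + 2.4761 × 17.67
ŷ = 71.5544

Reliability:
- Data range: x ∈ [2.12, 9.81]
- Prediction point: x = 17.67 is 7.86 units above the observed range → this is EXTRAPOLATION, not interpolation

Why that matters here:
- The standard error of prediction grows with (x − x̄)², and x = 17.67 is far from x̄ = 4.97
- There are no observations near this x to validate the fitted line there

The R² = 0.9495 only validates the fit within [2.12, 9.81]; treat ŷ = 71.5544 with caution.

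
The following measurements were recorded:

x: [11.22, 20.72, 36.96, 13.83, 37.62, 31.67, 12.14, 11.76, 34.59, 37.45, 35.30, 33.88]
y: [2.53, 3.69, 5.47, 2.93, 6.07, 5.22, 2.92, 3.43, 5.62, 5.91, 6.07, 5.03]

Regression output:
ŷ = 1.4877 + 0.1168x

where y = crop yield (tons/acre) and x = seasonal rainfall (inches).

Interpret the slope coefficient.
On average, crop yield is about 0.1168 tons/acre higher for every extra inch of rainfall.

The slope coefficient β₁ = 0.1168 represents the marginal effect of rainfall on crop yield.

Interpretation:
- Rainfall up by 1 inch → predicted crop yield increases by 0.1168 tons/acre
- The effect is assumed constant over the observed range of x (linearity)

The intercept β₀ = 1.4877 is the predicted crop yield when rainfall = 0; since the smallest observed x is 11.22, this is an extrapolation and mainly anchors the line.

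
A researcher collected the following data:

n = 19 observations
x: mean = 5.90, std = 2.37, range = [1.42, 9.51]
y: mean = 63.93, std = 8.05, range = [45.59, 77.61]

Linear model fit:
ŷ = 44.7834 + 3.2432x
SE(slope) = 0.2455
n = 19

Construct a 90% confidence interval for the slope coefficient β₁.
The 90% CI for β₁ is (2.8161, 3.6703)

Confidence interval for the slope:

The 90% CI for β₁ is: β̂₁ ± t*(α/2, n-2) × SE(β̂₁)

Step 1: Find critical t-value
- Confidence level = 0.9
- Degrees of freedom = n - 2 = 19 - 2 = 17
- t*(α/2, 17) = 1.7396

Step 2: Calculate margin of error
Margin = 1.7396 × 0.2455 = 0.4271

Step 3: Construct interval
CI = 3.2432 ± 0.4271
CI = (2.8161, 3.6703)

Interpretation: intervals built this way capture the true β₁ in 90% of repeated samples; here the plausible range for the per-unit effect of x on y is 2.8161 to 3.6703.
Since 0 is outside the interval, a two-sided test at α = 0.10 would reject H₀: β₁ = 0.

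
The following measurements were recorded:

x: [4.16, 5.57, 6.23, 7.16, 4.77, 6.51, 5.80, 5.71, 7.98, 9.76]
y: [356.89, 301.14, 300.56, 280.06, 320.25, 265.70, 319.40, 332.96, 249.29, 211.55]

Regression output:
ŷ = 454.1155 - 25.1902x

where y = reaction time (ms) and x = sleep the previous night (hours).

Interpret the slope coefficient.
An increase of one hour in sleep is associated with a 25.1902 ms decrease in predicted reaction time.

The slope β₁ = -25.1902 gives the rate at which the fitted reaction time changes with sleep.

Interpretation:
- Sleep up by 1 hour → predicted reaction time decreases by 25.1902 ms
- The effect is assumed constant over the observed range of x (linearity)
- The slope describes association in these data, not necessarily a causal effect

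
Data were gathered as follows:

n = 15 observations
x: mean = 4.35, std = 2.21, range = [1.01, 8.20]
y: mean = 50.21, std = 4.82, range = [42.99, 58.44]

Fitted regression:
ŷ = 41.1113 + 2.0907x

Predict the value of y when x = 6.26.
ŷ = 54.1991

x = 6.26 lies inside the observed range [1.01, 8.20], so the fitted equation applies directly:

ŷ = 41.1113 + 2.0907 × 6.26
ŷ = 41.1113 + 13.0878
ŷ = 54.1991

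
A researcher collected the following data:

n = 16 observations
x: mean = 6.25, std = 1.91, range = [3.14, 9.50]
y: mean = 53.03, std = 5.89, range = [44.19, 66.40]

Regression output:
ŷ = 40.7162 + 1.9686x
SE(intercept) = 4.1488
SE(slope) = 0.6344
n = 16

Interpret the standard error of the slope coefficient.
The slope 1.9686 is pinned down to within about ±0.6344 (one SE) by these data — relative uncertainty 32.2%, i.e. moderately precise.

What SE measures:
- The standard error quantifies the sampling variability of the coefficient estimate
- It is the estimated standard deviation of β̂₁ across hypothetical repeated samples of the same size
- Smaller SE → more precise estimate

Relative precision:
- SE / |β̂₁| = 0.6344 / 1.9686 = 32.2%
- Rule of thumb (under 20%: precise; 20% to under 50%: moderately precise; 50% or more: imprecise) → moderately precise

Link to the t-test: t = β̂₁ / SE(β̂₁) = 1.9686 / 0.6344 = 3.1031, the statistic for H₀: β₁ = 0.

What drives SE(β̂₁): larger n (here n = 16) → smaller SE; wider spread of x values → smaller SE; more residual scatter → larger SE.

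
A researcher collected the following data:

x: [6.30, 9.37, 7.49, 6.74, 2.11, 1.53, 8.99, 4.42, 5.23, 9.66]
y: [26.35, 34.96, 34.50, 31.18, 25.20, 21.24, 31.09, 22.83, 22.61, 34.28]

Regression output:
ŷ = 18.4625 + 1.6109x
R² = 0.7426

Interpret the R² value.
About 74.26% of the variability in y is accounted for by the regression on x (R² = 0.7426) — a strong linear fit.

R² = 1 − SS_res/SS_tot compares the residual scatter to the total scatter of y about its mean.

Here R² = 0.7426:
- Explained: 74.26% of the variation in y
- Unexplained (residual): 100% − 74.26% = 25.74%
- Rule of thumb (below 0.3 weak; 0.3 to below 0.7 moderate; 0.7 and above strong) → strong

Equivalently, for simple linear regression R² = r², so |r| = √0.7426 ≈ 0.8617.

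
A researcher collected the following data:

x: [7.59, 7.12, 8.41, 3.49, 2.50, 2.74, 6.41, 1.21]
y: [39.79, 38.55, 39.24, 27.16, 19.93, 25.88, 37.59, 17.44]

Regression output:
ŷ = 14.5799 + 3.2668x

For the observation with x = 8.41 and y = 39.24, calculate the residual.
Residual = -2.8137

The residual is the difference between the actual value and the predicted value:

Residual = y - ŷ

Step 1: Calculate predicted value
ŷ = 14.5799 + 3.2668 × 8.41
ŷ = 42.0537

Step 2: Calculate residual
Residual = 39.24 - 42.0537
Residual = -2.8137

The residual is negative, so the observed y = 39.24 sits below the regression line (the line overestimates it by 2.8137).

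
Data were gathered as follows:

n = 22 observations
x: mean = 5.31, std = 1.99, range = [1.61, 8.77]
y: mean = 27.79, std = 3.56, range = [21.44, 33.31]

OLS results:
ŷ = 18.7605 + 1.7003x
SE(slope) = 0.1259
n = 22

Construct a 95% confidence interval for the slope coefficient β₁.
The 95% CI for β₁ is (1.4377, 1.9629)

Confidence interval for the slope:

The 95% CI for β₁ is: β̂₁ ± t*(α/2, n-2) × SE(β̂₁)

Step 1: Find critical t-value
- Confidence level = 0.95
- Degrees of freedom = n - 2 = 22 - 2 = 20
- t*(α/2, 20) = 2.0860

Step 2: Calculate margin of error
Margin = 2.0860 × 0.1259 = 0.2626

Step 3: Construct interval
CI = 1.7003 ± 0.2626
CI = (1.4377, 1.9629)

Interpretation: We are 95% confident that the true slope β₁ lies between 1.4377 and 1.9629.
The interval does not include 0, suggesting a significant linear relationship.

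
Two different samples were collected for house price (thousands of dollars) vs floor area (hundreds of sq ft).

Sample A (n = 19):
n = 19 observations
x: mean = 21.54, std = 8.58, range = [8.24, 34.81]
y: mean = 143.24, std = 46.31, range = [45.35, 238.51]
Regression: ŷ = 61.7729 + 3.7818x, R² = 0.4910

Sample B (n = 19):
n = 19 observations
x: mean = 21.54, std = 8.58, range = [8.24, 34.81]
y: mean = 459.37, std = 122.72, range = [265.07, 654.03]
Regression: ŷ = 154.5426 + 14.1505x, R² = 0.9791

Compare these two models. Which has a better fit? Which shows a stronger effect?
Model B has the better fit (R² = 0.9791 vs 0.4910). Model B shows the stronger effect (|β₁| = 14.1505 vs 3.7818).

Model Comparison:

Fit — compare R²:
- Model A: R² = 0.4910 → 49.10% of variance in house price explained
- Model B: R² = 0.9791 → 97.91% of variance in house price explained
- 0.9791 > 0.4910 → Model B has the better fit

Which has the larger per-hundred sq ft effect? (|β₁|)
- Model A: β₁ = 3.7818 → predicted house price rises 3.7818 thousand dollars per additional hundred sq ft of floor area
- Model B: β₁ = 14.1505 → predicted house price rises 14.1505 thousand dollars per additional hundred sq ft of floor area
- |3.7818| < |14.1505| → Model B shows the stronger marginal effect

Note: A steeper slope doesn't make a better model if the scatter around the line is large.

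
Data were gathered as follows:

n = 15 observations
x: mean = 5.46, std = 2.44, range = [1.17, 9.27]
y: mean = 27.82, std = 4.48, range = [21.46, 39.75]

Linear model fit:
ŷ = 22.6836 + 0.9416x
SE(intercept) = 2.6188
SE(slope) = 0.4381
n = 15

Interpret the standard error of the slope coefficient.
The slope 0.9416 is pinned down to within about ±0.4381 (one SE) by these data — relative uncertainty 46.5%, i.e. moderately precise.

SE(β̂₁) = 0.4381 says: if we drew many samples of n = 15 from the same population and refit each time, the fitted slopes would scatter with a standard deviation of roughly 0.4381 around the true β₁.

Relative precision:
- SE / |β̂₁| = 0.4381 / 0.9416 = 46.5%
- Rule of thumb (under 20%: precise; 20% to under 50%: moderately precise; 50% or more: imprecise) → moderately precise

Link to interval estimation: a confidence interval for β₁ is β̂₁ ± t* × 0.4381, so SE sets the half-width per unit of t*.

What drives SE(β̂₁): wider spread of x values → smaller SE; larger n (here n = 15) → smaller SE; more residual scatter → larger SE.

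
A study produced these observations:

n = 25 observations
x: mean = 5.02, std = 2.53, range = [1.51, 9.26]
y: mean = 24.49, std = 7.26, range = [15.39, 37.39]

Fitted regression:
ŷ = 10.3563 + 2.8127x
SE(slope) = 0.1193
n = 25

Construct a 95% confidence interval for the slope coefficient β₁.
The 95% CI for β₁ is (2.5659, 3.0595)

Confidence interval for the slope:

The 95% CI for β₁ is: β̂₁ ± t*(α/2, n-2) × SE(β̂₁)

Step 1: Find critical t-value
- Confidence level = 0.95
- Degrees of freedom = n - 2 = 25 - 2 = 23
- t*(α/2, 23) = 2.0687

Step 2: Calculate margin of error
Margin = 2.0687 × 0.1193 = 0.2468

Step 3: Construct interval
CI = 2.8127 ± 0.2468
CI = (2.5659, 3.0595)

Interpretation: We are 95% confident that the true slope β₁ lies between 2.5659 and 3.0595.
Both endpoints are positive, so the data support a genuinely positive slope at this confidence level.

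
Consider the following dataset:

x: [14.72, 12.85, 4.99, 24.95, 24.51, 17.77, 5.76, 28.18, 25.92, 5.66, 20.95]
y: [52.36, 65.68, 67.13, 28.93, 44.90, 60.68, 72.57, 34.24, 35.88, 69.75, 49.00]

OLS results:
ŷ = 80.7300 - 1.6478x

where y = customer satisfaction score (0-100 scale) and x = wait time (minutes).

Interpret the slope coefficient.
On average, satisfaction score is about 1.6478 points lower for every extra minute of wait time.

The slope coefficient β₁ = -1.6478 represents the marginal effect of wait time on satisfaction score.

Interpretation:
- Wait time up by 1 minute → predicted satisfaction score decreases by 1.6478 points
- This is a linear approximation: the same per-unit change is assumed across the whole observed x range

(β₀ = 80.7300 is the fitted value at x = 0 and is not part of the slope interpretation.)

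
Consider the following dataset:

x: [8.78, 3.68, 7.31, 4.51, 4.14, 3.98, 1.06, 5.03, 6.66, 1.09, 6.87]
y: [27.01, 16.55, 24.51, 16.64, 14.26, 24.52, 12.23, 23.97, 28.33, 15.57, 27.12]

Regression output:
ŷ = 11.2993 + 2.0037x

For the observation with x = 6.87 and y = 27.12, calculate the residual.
Residual = 2.0553

The residual is the difference between the actual value and the predicted value:

Residual = y - ŷ

Step 1: Calculate predicted value
ŷ = 11.2993 + 2.0037 × 6.87
ŷ = 25.0647

Step 2: Calculate residual
Residual = 27.12 - 25.0647
Residual = 2.0553

Interpretation: the model underestimates the actual value by 2.0553 at this point (positive residual → observation lies above the fitted line).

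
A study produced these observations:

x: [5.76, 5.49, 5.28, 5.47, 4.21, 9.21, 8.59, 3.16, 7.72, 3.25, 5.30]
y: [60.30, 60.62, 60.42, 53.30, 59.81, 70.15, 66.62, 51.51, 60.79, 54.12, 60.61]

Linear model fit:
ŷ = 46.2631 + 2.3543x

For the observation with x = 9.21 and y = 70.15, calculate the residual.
Residual = 2.2038

The residual is the difference between the actual value and the predicted value:

Residual = y - ŷ

Step 1: Calculate predicted value
ŷ = 46.2631 + 2.3543 × 9.21
ŷ = 67.9462

Step 2: Calculate residual
Residual = 70.15 - 67.9462
Residual = 2.2038

Interpretation: the model underestimates the actual value by 2.2038 at this point (positive residual → observation lies above the fitted line).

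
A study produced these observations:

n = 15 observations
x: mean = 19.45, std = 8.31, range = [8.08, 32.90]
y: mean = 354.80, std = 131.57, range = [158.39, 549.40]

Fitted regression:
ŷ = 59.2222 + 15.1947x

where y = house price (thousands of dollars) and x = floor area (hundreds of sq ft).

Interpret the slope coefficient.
An increase of one hundred sq ft in floor area is associated with a 15.1947 thousand dollars increase in predicted house price.

The slope coefficient β₁ = 15.1947 represents the marginal effect of floor area on house price.

Interpretation:
- Floor area up by 1 hundred sq ft → predicted house price increases by 15.1947 thousand dollars
- This is a linear approximation: the same per-unit change is assumed across the whole observed x range

The intercept β₀ = 59.2222 is the predicted house price when floor area = 0; since the smallest observed x is 8.08, this is an extrapolation and mainly anchors the line.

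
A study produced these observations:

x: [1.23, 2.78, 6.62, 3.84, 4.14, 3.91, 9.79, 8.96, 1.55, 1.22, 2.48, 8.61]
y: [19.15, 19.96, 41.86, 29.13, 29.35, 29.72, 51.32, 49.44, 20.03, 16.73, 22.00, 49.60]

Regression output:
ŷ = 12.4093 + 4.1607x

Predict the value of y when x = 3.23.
ŷ = 25.8484

Plug x = 3.23 into the fitted line:

ŷ = 12.4093 + 4.1607 × 3.23
ŷ = 12.4093 + 13.4391
ŷ = 25.8484

This is the fitted mean response at that x — an individual observation would come with a wider prediction interval.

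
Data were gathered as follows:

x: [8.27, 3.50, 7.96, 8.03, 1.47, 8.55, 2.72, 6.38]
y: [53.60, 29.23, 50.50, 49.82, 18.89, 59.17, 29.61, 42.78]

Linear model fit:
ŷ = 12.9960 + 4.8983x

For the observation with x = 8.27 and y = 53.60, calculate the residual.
Residual = 0.0951

The residual is the difference between the actual value and the predicted value:

Residual = y - ŷ

Step 1: Calculate predicted value
ŷ = 12.9960 + 4.8983 × 8.27
ŷ = 53.5049

Step 2: Calculate residual
Residual = 53.60 - 53.5049
Residual = 0.0951

The residual is positive, so the observed y = 53.60 sits above the regression line (the line underestimates it by 0.0951).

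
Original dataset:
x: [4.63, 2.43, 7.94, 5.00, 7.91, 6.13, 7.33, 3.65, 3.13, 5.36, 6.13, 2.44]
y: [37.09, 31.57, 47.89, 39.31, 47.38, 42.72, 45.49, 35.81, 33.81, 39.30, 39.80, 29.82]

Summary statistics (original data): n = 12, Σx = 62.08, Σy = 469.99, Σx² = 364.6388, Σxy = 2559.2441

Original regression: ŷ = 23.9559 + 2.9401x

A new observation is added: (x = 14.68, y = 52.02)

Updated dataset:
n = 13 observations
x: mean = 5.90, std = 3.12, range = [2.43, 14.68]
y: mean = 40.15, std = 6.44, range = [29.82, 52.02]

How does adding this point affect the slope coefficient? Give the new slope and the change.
The slope changes from 2.9401 to 1.8962 (change of -1.0439, or -35.5%).

x = 14.68 lies well outside the original x-range [2.43, 7.94] (x̄ ≈ 5.17), so this observation has high leverage and can move the slope substantially.

Step 1: Update the sums with the new point (n goes from 12 to 13)
Σx  = 62.08 + 14.68 = 76.76
Σy  = 469.99 + 52.02 = 522.01
Σx² = 364.6388 + 14.68² = 364.6388 + 215.5024 = 580.1412
Σxy = 2559.2441 + 14.68×52.02 = 2559.2441 + 763.6536 = 3322.8977

Step 2: Recompute the slope with b₁ = (nΣxy − ΣxΣy) / (nΣx² − (Σx)²)
Numerator   = 13×3322.8977 − 76.76×522.01 = 43197.6701 − 40069.4876 = 3128.1825
Denominator = 13×580.1412 − 76.76² = 7541.8356 − 5892.0976 = 1649.7380
b₁(new) = 3128.1825 / 1649.7380 = 1.8962

(Same formula on the original sums: (12×2559.2441 − 62.08×469.99) / (12×364.6388 − 62.08²) = 1533.9500 / 521.7392 = 2.9401, matching the given fit.)

Step 3: Change in slope
Δβ₁ = 1.8962 − 2.9401 = -1.0439
Relative change = -1.0439 / 2.9401 × 100% = -35.5%
→ the slope decreases when the point is added.

A high-leverage point only changes the slope if it is off the original line; here y = 52.02 is below the original trend, so the slope decreases.
In practice: examine leverage (hᵢ) and Cook's distance rather than deleting it automatically.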